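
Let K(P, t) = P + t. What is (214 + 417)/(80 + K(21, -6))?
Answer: 631/95 ≈ 6.6421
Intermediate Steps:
(214 + 417)/(80 + K(21, -6)) = (214 + 417)/(80 + (21 - 6)) = 631/(80 + 15) = 631/95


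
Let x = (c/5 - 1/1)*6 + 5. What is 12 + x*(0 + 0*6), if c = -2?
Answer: 12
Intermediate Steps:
x = -17/5 (x = (-2/5 - 1/1)*6 + 5 = (-2*⅕ - 1*1)*6 + 5 = (-⅖ - 1)*6 + 5 = -7/5*6 + 5 = -42/5 + 5 = -17/5 ≈ -3.4000)
12 + x*(0 + 0*6) = 12 - 17*(0 + 0*6)/5 = 12 - 17*(0 + 0)/5 = 12 - 17/5*0 = 12 + 0 = 12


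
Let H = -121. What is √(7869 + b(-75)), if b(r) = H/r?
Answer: 2*√442722/15 ≈ 88.716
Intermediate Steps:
b(r) = -121/r
√(7869 + b(-75)) = √(7869 - 121/(-75)) = √(7869 - 121*(-1/75)) = √(7869 + 121/75) = √(590296/75) = 2*√442722/15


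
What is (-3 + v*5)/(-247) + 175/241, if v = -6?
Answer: 51178/59527 ≈ 0.85974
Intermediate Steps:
(-3 + v*5)/(-247) + 175/241 = (-3 - 6*5)/(-247) + 175/241 = (-3 - 30)*(-1/247) + 175*(1/241) = -33*(-1/247) + 175/241 = 33/247 + 175/241 = 51178/59527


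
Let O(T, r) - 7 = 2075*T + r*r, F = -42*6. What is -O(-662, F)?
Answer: 1310139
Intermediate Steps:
F = -252
O(T, r) = 7 + r² + 2075*T (O(T, r) = 7 + (2075*T + r*r) = 7 + (2075*T + r²) = 7 + (r² + 2075*T) = 7 + r² + 2075*T)
-O(-662, F) = -(7 + (-252)² + 2075*(-662)) = -(7 + 63504 - 1373650) = -1*(-1310139) = 1310139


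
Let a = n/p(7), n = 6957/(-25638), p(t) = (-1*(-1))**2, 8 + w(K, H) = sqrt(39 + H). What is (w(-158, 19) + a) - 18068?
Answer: -154479815/8546 + sqrt(58) ≈ -18069.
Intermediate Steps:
w(K, H) = -8 + sqrt(39 + H)
p(t) = 1 (p(t) = 1**2 = 1)
n = -2319/8546 (n = 6957*(-1/25638) = -2319/8546 ≈ -0.27136)
a = -2319/8546 (a = -2319/8546/1 = -2319/8546*1 = -2319/8546 ≈ -0.27136)
(w(-158, 19) + a) - 18068 = ((-8 + sqrt(39 + 19)) - 2319/8546) - 18068 = ((-8 + sqrt(58)) - 2319/8546) - 18068 = (-70687/8546 + sqrt(58)) - 18068 = -154479815/8546 + sqrt(58)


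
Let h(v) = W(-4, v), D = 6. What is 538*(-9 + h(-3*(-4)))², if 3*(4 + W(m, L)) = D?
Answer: 65098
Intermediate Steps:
W(m, L) = -2 (W(m, L) = -4 + (⅓)*6 = -4 + 2 = -2)
h(v) = -2
538*(-9 + h(-3*(-4)))² = 538*(-9 - 2)² = 538*(-11)² = 538*121 = 65098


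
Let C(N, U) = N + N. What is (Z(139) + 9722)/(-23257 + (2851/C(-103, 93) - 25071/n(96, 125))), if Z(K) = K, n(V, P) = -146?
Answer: -24714953/57894096 ≈ -0.42690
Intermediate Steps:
C(N, U) = 2*N
(Z(139) + 9722)/(-23257 + (2851/C(-103, 93) - 25071/n(96, 125))) = (139 + 9722)/(-23257 + (2851/((2*(-103))) - 25071/(-146))) = 9861/(-23257 + (2851/(-206) - 25071*(-1/146))) = 9861/(-23257 + (2851*(-1/206) + 25071/146)) = 9861/(-23257 + (-2851/206 + 25071/146)) = 9861/(-23257 + 1187095/7519) = 9861/(-173682288/7519) = 9861*(-7519/173682288) = -24714953/57894096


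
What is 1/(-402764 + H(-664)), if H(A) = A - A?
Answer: -1/402764 ≈ -2.4828e-6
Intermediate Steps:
H(A) = 0
1/(-402764 + H(-664)) = 1/(-402764 + 0) = 1/(-402764) = -1/402764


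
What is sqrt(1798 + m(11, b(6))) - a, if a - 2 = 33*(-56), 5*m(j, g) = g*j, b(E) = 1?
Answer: 1846 + sqrt(45005)/5 ≈ 1888.4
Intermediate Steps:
m(j, g) = g*j/5 (m(j, g) = (g*j)/5 = g*j/5)
a = -1846 (a = 2 + 33*(-56) = 2 - 1848 = -1846)
sqrt(1798 + m(11, b(6))) - a = sqrt(1798 + (1/5)*1*11) - 1*(-1846) = sqrt(1798 + 11/5) + 1846 = sqrt(9001/5) + 1846 = sqrt(45005)/5 + 1846 = 1846 + sqrt(45005)/5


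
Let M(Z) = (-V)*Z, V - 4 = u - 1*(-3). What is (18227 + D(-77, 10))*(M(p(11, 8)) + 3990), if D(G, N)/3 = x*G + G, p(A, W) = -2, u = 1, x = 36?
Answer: 38778080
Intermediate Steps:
V = 8 (V = 4 + (1 - 1*(-3)) = 4 + (1 + 3) = 4 + 4 = 8)
D(G, N) = 111*G (D(G, N) = 3*(36*G + G) = 3*(37*G) = 111*G)
M(Z) = -8*Z (M(Z) = (-1*8)*Z = -8*Z)
(18227 + D(-77, 10))*(M(p(11, 8)) + 3990) = (18227 + 111*(-77))*(-8*(-2) + 3990) = (18227 - 8547)*(16 + 3990) = 9680*4006 = 38778080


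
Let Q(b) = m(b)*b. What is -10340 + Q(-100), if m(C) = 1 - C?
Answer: -20440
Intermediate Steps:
Q(b) = b*(1 - b) (Q(b) = (1 - b)*b = b*(1 - b))
-10340 + Q(-100) = -10340 - 100*(1 - 1*(-100)) = -10340 - 100*(1 + 100) = -10340 - 100*101 = -10340 - 10100 = -20440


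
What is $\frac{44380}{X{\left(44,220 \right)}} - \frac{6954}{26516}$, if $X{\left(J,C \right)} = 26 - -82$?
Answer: $\frac{147003631}{357966} \approx 410.66$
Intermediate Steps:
$X{\left(J,C \right)} = 108$ ($X{\left(J,C \right)} = 26 + 82 = 108$)
$\frac{44380}{X{\left(44,220 \right)}} - \frac{6954}{26516} = \frac{44380}{108} - \frac{6954}{26516} = 44380 \cdot \frac{1}{108} - \frac{3477}{13258} = \frac{11095}{27} - \frac{3477}{13258} = \frac{147003631}{357966}$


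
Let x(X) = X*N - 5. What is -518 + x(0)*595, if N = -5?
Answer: -3493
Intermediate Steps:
x(X) = -5 - 5*X (x(X) = X*(-5) - 5 = -5*X - 5 = -5 - 5*X)
-518 + x(0)*595 = -518 + (-5 - 5*0)*595 = -518 + (-5 + 0)*595 = -518 - 5*595 = -518 - 2975 = -3493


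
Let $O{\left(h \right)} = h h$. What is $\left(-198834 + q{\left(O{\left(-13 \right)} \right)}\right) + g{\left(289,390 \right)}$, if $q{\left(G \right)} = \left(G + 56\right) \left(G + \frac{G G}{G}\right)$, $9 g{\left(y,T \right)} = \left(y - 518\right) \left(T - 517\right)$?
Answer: $- \frac{1075973}{9} \approx -1.1955 \cdot 10^{5}$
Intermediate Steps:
$O{\left(h \right)} = h^{2}$
$g{\left(y,T \right)} = \frac{\left(-518 + y\right) \left(-517 + T\right)}{9}$ ($g{\left(y,T \right)} = \frac{\left(y - 518\right) \left(T - 517\right)}{9} = \frac{\left(-518 + y\right) \left(-517 + T\right)}{9}$)
$q{\left(G \right)} = 2 G \left(56 + G\right)$ ($q{\left(G \right)} = \left(56 + G\right) \left(G + \frac{G^{2}}{G}\right) = \left(56 + G\right) \left(G + G\right) = \left(56 + G\right) 2 G = 2 G \left(56 + G\right)$)
$\left(-198834 + q{\left(O{\left(-13 \right)} \right)}\right) + g{\left(289,390 \right)} = \left(-198834 + 2 \left(-13\right)^{2} \left(56 + \left(-13\right)^{2}\right)\right) + \left(\frac{267806}{9} - \frac{67340}{3} - \frac{149413}{9} + \frac{1}{9} \cdot 390 \cdot 289\right) = \left(-198834 + 2 \cdot 169 \left(56 + 169\right)\right) + \left(\frac{267806}{9} - \frac{67340}{3} - \frac{149413}{9} + \frac{37570}{3}\right) = \left(-198834 + 2 \cdot 169 \cdot 225\right) + \frac{29083}{9} = \left(-198834 + 76050\right) + \frac{29083}{9} = -122784 + \frac{29083}{9} = - \frac{1075973}{9}$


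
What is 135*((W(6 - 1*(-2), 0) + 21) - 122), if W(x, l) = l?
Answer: -13635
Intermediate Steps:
135*((W(6 - 1*(-2), 0) + 21) - 122) = 135*((0 + 21) - 122) = 135*(21 - 122) = 135*(-101) = -13635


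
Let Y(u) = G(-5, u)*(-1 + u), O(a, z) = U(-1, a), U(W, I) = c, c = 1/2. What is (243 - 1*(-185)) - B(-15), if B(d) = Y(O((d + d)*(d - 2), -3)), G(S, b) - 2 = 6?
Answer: 432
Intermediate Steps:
c = ½ (c = 1*(½) = ½ ≈ 0.50000)
G(S, b) = 8 (G(S, b) = 2 + 6 = 8)
U(W, I) = ½
O(a, z) = ½
Y(u) = -8 + 8*u (Y(u) = 8*(-1 + u) = -8 + 8*u)
B(d) = -4 (B(d) = -8 + 8*(½) = -8 + 4 = -4)
(243 - 1*(-185)) - B(-15) = (243 - 1*(-185)) - 1*(-4) = (243 + 185) + 4 = 428 + 4 = 432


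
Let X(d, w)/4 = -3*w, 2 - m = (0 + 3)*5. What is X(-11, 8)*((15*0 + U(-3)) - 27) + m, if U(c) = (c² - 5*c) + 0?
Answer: 275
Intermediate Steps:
m = -13 (m = 2 - (0 + 3)*5 = 2 - 3*5 = 2 - 1*15 = 2 - 15 = -13)
X(d, w) = -12*w (X(d, w) = 4*(-3*w) = -12*w)
U(c) = c² - 5*c
X(-11, 8)*((15*0 + U(-3)) - 27) + m = (-12*8)*((15*0 - 3*(-5 - 3)) - 27) - 13 = -96*((0 - 3*(-8)) - 27) - 13 = -96*((0 + 24) - 27) - 13 = -96*(24 - 27) - 13 = -96*(-3) - 13 = 288 - 13 = 275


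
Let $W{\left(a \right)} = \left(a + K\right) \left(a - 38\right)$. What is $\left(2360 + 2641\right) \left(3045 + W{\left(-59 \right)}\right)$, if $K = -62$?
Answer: $73924782$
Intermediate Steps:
$W{\left(a \right)} = \left(-62 + a\right) \left(-38 + a\right)$ ($W{\left(a \right)} = \left(a - 62\right) \left(a - 38\right) = \left(-62 + a\right) \left(-38 + a\right)$)
$\left(2360 + 2641\right) \left(3045 + W{\left(-59 \right)}\right) = \left(2360 + 2641\right) \left(3045 + \left(2356 + \left(-59\right)^{2} - -5900\right)\right) = 5001 \left(3045 + \left(2356 + 3481 + 5900\right)\right) = 5001 \left(3045 + 11737\right) = 5001 \cdot 14782 = 73924782$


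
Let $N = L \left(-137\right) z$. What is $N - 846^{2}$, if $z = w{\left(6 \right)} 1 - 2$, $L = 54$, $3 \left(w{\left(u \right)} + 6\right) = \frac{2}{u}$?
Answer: $-657354$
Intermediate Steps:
$w{\left(u \right)} = -6 + \frac{2}{3 u}$ ($w{\left(u \right)} = -6 + \frac{2 \frac{1}{u}}{3} = -6 + \frac{2}{3 u}$)
$z = - \frac{71}{9}$ ($z = \left(-6 + \frac{2}{3 \cdot 6}\right) 1 - 2 = \left(-6 + \frac{2}{3} \cdot \frac{1}{6}\right) 1 - 2 = \left(-6 + \frac{1}{9}\right) 1 - 2 = \left(- \frac{53}{9}\right) 1 - 2 = - \frac{53}{9} - 2 = - \frac{71}{9} \approx -7.8889$)
$N = 58362$ ($N = 54 \left(-137\right) \left(- \frac{71}{9}\right) = \left(-7398\right) \left(- \frac{71}{9}\right) = 58362$)
$N - 846^{2} = 58362 - 846^{2} = 58362 - 715716 = -657354$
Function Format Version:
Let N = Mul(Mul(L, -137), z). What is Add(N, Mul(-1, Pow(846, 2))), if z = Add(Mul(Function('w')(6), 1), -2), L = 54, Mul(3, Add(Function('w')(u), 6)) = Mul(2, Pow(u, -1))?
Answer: -657354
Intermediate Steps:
Function('w')(u) = Add(-6, Mul(Rational(2, 3), Pow(u, -1))) (Function('w')(u) = Add(-6, Mul(Rational(1, 3), Mul(2, Pow(u, -1)))) = Add(-6, Mul(Rational(2, 3), Pow(u, -1))))
z = Rational(-71, 9) (z = Add(Mul(Add(-6, Mul(Rational(2, 3), Pow(6, -1))), 1), -2) = Add(Mul(Add(-6, Mul(Rational(2, 3), Rational(1, 6))), 1), -2) = Add(Mul(Add(-6, Rational(1, 9)), 1), -2) = Add(Mul(Rational(-53, 9), 1), -2) = Add(Rational(-53, 9), -2) = Rational(-71, 9) ≈ -7.8889)
N = 58362 (N = Mul(Mul(54, -137), Rational(-71, 9)) = Mul(-7398, Rational(-71, 9)) = 58362)
Add(N, Mul(-1, Pow(846, 2))) = Add(58362, Mul(-1, Pow(846, 2))) = Add(58362, Mul(-1, 715716)) = Add(58362, -715716) = -657354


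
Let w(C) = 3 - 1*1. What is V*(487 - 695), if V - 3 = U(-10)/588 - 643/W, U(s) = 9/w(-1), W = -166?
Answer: -5821010/4067 ≈ -1431.3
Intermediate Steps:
w(C) = 2 (w(C) = 3 - 1 = 2)
U(s) = 9/2
V = 223885/32536 (V = 3 + ((9/2)/588 - 643/(-166)) = 3 + ((9/2)*(1/588) - 643*(-1/166)) = 3 + (3/392 + 643/166) = 3 + 126277/32536 = 223885/32536 ≈ 6.8811)
V*(487 - 695) = 223885*(487 - 695)/32536 = (223885/32536)*(-208) = -5821010/4067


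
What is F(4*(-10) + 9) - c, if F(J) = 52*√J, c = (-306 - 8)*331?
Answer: 103934 + 52*I*√31 ≈ 1.0393e+5 + 289.52*I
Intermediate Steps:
c = -103934 (c = -314*331 = -103934)
F(4*(-10) + 9) - c = 52*√(4*(-10) + 9) - 1*(-103934) = 52*√(-40 + 9) + 103934 = 52*√(-31) + 103934 = 52*(I*√31) + 103934 = 52*I*√31 + 103934 = 103934 + 52*I*√31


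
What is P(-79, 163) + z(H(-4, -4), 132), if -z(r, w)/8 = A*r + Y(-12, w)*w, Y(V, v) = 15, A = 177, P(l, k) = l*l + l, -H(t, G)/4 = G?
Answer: -32334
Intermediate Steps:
H(t, G) = -4*G
P(l, k) = l + l**2 (P(l, k) = l**2 + l = l + l**2)
z(r, w) = -1416*r - 120*w (z(r, w) = -8*(177*r + 15*w) = -8*(15*w + 177*r) = -1416*r - 120*w)
P(-79, 163) + z(H(-4, -4), 132) = -79*(1 - 79) + (-(-5664)*(-4) - 120*132) = -79*(-78) + (-1416*16 - 15840) = 6162 + (-22656 - 15840) = 6162 - 38496 = -32334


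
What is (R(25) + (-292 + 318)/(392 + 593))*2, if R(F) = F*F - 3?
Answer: 1225392/985 ≈ 1244.1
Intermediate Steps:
R(F) = -3 + F² (R(F) = F² - 3 = -3 + F²)
(R(25) + (-292 + 318)/(392 + 593))*2 = ((-3 + 25²) + (-292 + 318)/(392 + 593))*2 = ((-3 + 625) + 26/985)*2 = (622 + 26*(1/985))*2 = (622 + 26/985)*2 = (612696/985)*2 = 1225392/985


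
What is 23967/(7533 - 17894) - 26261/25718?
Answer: -888473527/266464198 ≈ -3.3343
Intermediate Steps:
23967/(7533 - 17894) - 26261/25718 = 23967/(-10361) - 26261*1/25718 = 23967*(-1/10361) - 26261/25718 = -23967/10361 - 26261/25718 = -888473527/266464198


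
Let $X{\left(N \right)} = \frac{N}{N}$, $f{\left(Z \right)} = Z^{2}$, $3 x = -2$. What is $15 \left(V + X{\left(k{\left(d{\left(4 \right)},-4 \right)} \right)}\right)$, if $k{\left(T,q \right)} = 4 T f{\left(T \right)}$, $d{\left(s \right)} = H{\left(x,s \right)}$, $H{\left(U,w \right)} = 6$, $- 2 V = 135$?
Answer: $- \frac{1995}{2} \approx -997.5$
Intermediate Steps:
$x = - \frac{2}{3}$ ($x = \frac{1}{3} \left(-2\right) = - \frac{2}{3} \approx -0.66667$)
$V = - \frac{135}{2}$ ($V = \left(- \frac{1}{2}\right) 135 = - \frac{135}{2} \approx -67.5$)
$d{\left(s \right)} = 6$
$k{\left(T,q \right)} = 4 T^{3}$ ($k{\left(T,q \right)} = 4 T T^{2} = 4 T^{3}$)
$X{\left(N \right)} = 1$
$15 \left(V + X{\left(k{\left(d{\left(4 \right)},-4 \right)} \right)}\right) = 15 \left(- \frac{135}{2} + 1\right) = 15 \left(- \frac{133}{2}\right) = - \frac{1995}{2}$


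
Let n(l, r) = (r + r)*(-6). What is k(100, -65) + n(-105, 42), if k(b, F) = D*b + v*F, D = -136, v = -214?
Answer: -194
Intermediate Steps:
n(l, r) = -12*r (n(l, r) = (2*r)*(-6) = -12*r)
k(b, F) = -214*F - 136*b (k(b, F) = -136*b - 214*F = -214*F - 136*b)
k(100, -65) + n(-105, 42) = (-214*(-65) - 136*100) - 12*42 = (13910 - 13600) - 504 = 310 - 504 = -194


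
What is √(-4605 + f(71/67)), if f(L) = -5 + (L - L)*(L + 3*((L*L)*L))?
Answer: I*√4610 ≈ 67.897*I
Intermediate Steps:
f(L) = -5 (f(L) = -5 + 0*(L + 3*(L²*L)) = -5 + 0*(L + 3*L³) = -5 + 0 = -5)
√(-4605 + f(71/67)) = √(-4605 - 5) = √(-4610) = I*√4610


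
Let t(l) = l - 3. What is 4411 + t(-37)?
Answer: 4371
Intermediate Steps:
t(l) = -3 + l
4411 + t(-37) = 4411 + (-3 - 37) = 4411 - 40 = 4371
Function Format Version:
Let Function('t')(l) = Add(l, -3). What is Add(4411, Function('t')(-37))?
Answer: 4371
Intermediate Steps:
Function('t')(l) = Add(-3, l)
Add(4411, Function('t')(-37)) = Add(4411, Add(-3, -37)) = Add(4411, -40) = 4371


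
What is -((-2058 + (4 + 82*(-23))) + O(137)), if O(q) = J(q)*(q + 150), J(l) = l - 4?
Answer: -34231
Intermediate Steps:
J(l) = -4 + l
O(q) = (-4 + q)*(150 + q) (O(q) = (-4 + q)*(q + 150) = (-4 + q)*(150 + q))
-((-2058 + (4 + 82*(-23))) + O(137)) = -((-2058 + (4 + 82*(-23))) + (-4 + 137)*(150 + 137)) = -((-2058 + (4 - 1886)) + 133*287) = -((-2058 - 1882) + 38171) = -(-3940 + 38171) = -1*34231 = -34231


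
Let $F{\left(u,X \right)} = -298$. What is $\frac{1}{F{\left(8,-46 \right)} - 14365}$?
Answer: $- \frac{1}{14663} \approx -6.8199 \cdot 10^{-5}$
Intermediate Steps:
$\frac{1}{F{\left(8,-46 \right)} - 14365} = \frac{1}{-298 - 14365} = \frac{1}{-14663} = - \frac{1}{14663}$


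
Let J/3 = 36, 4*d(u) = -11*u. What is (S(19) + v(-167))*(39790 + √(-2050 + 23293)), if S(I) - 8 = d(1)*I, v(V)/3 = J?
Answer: 22262505/2 + 1119*√21243/4 ≈ 1.1172e+7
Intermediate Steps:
d(u) = -11*u/4 (d(u) = (-11*u)/4 = -11*u/4)
J = 108 (J = 3*36 = 108)
v(V) = 324 (v(V) = 3*108 = 324)
S(I) = 8 - 11*I/4 (S(I) = 8 + (-11/4*1)*I = 8 - 11*I/4)
(S(19) + v(-167))*(39790 + √(-2050 + 23293)) = ((8 - 11/4*19) + 324)*(39790 + √(-2050 + 23293)) = ((8 - 209/4) + 324)*(39790 + √21243) = (-177/4 + 324)*(39790 + √21243) = 1119*(39790 + √21243)/4 = 22262505/2 + 1119*√21243/4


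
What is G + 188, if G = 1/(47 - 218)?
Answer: 32147/171 ≈ 187.99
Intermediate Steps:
G = -1/171 (G = 1/(-171) = -1/171 ≈ -0.0058480)
G + 188 = -1/171 + 188 = 32147/171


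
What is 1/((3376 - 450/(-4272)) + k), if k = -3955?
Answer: -712/412173 ≈ -0.0017274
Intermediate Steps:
1/((3376 - 450/(-4272)) + k) = 1/((3376 - 450/(-4272)) - 3955) = 1/((3376 - 450*(-1/4272)) - 3955) = 1/((3376 + 75/712) - 3955) = 1/(2403787/712 - 3955) = 1/(-412173/712) = -712/412173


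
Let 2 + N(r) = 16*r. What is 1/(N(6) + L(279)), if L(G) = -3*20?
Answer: 1/34 ≈ 0.029412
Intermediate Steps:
N(r) = -2 + 16*r
L(G) = -60
1/(N(6) + L(279)) = 1/((-2 + 16*6) - 60) = 1/((-2 + 96) - 60) = 1/(94 - 60) = 1/34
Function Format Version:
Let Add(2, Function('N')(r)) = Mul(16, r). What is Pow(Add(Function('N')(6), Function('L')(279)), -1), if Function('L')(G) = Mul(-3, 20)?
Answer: Rational(1, 34) ≈ 0.029412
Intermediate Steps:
Function('N')(r) = Add(-2, Mul(16, r))
Function('L')(G) = -60
Pow(Add(Function('N')(6), Function('L')(279)), -1) = Pow(Add(Add(-2, Mul(16, 6)), -60), -1) = Pow(Add(Add(-2, 96), -60), -1) = Pow(Add(94, -60), -1) = Pow(34, -1) = Rational(1, 34)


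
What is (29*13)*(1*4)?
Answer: 1508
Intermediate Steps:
(29*13)*(1*4) = 377*4 = 1508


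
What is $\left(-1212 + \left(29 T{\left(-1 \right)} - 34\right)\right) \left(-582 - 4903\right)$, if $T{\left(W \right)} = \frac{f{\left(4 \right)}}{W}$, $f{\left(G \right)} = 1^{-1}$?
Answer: $6993375$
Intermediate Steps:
$f{\left(G \right)} = 1$
$T{\left(W \right)} = \frac{1}{W}$ ($T{\left(W \right)} = 1 \frac{1}{W} = \frac{1}{W}$)
$\left(-1212 + \left(29 T{\left(-1 \right)} - 34\right)\right) \left(-582 - 4903\right) = \left(-1212 - \left(34 - \frac{29}{-1}\right)\right) \left(-582 - 4903\right) = \left(-1212 + \left(29 \left(-1\right) - 34\right)\right) \left(-5485\right) = \left(-1212 - 63\right) \left(-5485\right) = \left(-1275\right) \left(-5485\right) = 6993375$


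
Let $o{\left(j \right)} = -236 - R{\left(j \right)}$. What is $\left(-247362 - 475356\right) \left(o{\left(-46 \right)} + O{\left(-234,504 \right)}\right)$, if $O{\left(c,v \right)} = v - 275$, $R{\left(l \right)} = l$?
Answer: $-28186002$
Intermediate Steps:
$O{\left(c,v \right)} = -275 + v$
$o{\left(j \right)} = -236 - j$
$\left(-247362 - 475356\right) \left(o{\left(-46 \right)} + O{\left(-234,504 \right)}\right) = \left(-247362 - 475356\right) \left(\left(-236 - -46\right) + \left(-275 + 504\right)\right) = - 722718 \left(\left(-236 + 46\right) + 229\right) = - 722718 \left(-190 + 229\right) = \left(-722718\right) 39 = -28186002$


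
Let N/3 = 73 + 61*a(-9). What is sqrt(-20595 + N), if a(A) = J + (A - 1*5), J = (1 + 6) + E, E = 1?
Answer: 3*I*sqrt(2386) ≈ 146.54*I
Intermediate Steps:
J = 8 (J = (1 + 6) + 1 = 7 + 1 = 8)
a(A) = 3 + A (a(A) = 8 + (A - 1*5) = 8 + (A - 5) = 8 + (-5 + A) = 3 + A)
N = -879 (N = 3*(73 + 61*(3 - 9)) = 3*(73 + 61*(-6)) = 3*(73 - 366) = 3*(-293) = -879)
sqrt(-20595 + N) = sqrt(-20595 - 879) = sqrt(-21474) = 3*I*sqrt(2386)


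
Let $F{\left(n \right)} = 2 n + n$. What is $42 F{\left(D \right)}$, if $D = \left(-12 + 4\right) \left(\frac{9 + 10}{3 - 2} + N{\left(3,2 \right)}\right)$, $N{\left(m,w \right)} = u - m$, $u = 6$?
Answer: $-22176$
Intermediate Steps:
$N{\left(m,w \right)} = 6 - m$
$D = -176$ ($D = \left(-12 + 4\right) \left(\frac{9 + 10}{3 - 2} + \left(6 - 3\right)\right) = - 8 \left(\frac{19}{1} + \left(6 - 3\right)\right) = - 8 \left(19 \cdot 1 + 3\right) = - 8 \left(19 + 3\right) = \left(-8\right) 22 = -176$)
$F{\left(n \right)} = 3 n$
$42 F{\left(D \right)} = 42 \cdot 3 \left(-176\right) = 42 \left(-528\right) = -22176$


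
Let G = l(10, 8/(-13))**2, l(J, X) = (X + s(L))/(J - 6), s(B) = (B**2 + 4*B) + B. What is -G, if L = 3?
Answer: -5776/169 ≈ -34.177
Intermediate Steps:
s(B) = B**2 + 5*B
l(J, X) = (24 + X)/(-6 + J) (l(J, X) = (X + 3*(5 + 3))/(J - 6) = (X + 3*8)/(-6 + J) = (X + 24)/(-6 + J) = (24 + X)/(-6 + J))
G = 5776/169 (G = ((24 + 8/(-13))/(-6 + 10))**2 = ((24 + 8*(-1/13))/4)**2 = ((24 - 8/13)/4)**2 = ((1/4)*(304/13))**2 = (76/13)**2 = 5776/169 ≈ 34.177)
-G = -1*5776/169 = -5776/169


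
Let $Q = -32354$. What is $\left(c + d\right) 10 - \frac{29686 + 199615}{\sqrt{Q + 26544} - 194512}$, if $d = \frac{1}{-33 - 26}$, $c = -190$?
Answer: $- \frac{2119520909256166}{1116130256643} + \frac{229301 i \sqrt{5810}}{37834923954} \approx -1899.0 + 0.00046196 i$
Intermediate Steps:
$d = - \frac{1}{59}$ ($d = \frac{1}{-59} = - \frac{1}{59} \approx -0.016949$)
$\left(c + d\right) 10 - \frac{29686 + 199615}{\sqrt{Q + 26544} - 194512} = \left(-190 - \frac{1}{59}\right) 10 - \frac{29686 + 199615}{\sqrt{-32354 + 26544} - 194512} = \left(- \frac{11211}{59}\right) 10 - \frac{229301}{\sqrt{-5810} - 194512} = - \frac{112110}{59} - \frac{229301}{i \sqrt{5810} - 194512} = - \frac{112110}{59} - \frac{229301}{-194512 + i \sqrt{5810}}$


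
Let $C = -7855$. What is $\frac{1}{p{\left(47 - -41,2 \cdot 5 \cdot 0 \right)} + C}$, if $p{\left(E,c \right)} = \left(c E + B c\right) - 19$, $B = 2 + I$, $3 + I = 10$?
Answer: $- \frac{1}{7874} \approx -0.000127$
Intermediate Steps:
$I = 7$ ($I = -3 + 10 = 7$)
$B = 9$ ($B = 2 + 7 = 9$)
$p{\left(E,c \right)} = -19 + 9 c + E c$ ($p{\left(E,c \right)} = \left(c E + 9 c\right) - 19 = \left(E c + 9 c\right) - 19 = \left(9 c + E c\right) - 19 = -19 + 9 c + E c$)
$\frac{1}{p{\left(47 - -41,2 \cdot 5 \cdot 0 \right)} + C} = \frac{1}{\left(-19 + 9 \cdot 2 \cdot 5 \cdot 0 + \left(47 - -41\right) 2 \cdot 5 \cdot 0\right) - 7855} = \frac{1}{\left(-19 + 9 \cdot 10 \cdot 0 + \left(47 + 41\right) 10 \cdot 0\right) - 7855} = \frac{1}{\left(-19 + 9 \cdot 0 + 88 \cdot 0\right) - 7855} = \frac{1}{\left(-19 + 0 + 0\right) - 7855} = \frac{1}{-19 - 7855} = \frac{1}{-7874} = - \frac{1}{7874}$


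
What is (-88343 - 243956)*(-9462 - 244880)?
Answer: 84517592258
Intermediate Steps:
(-88343 - 243956)*(-9462 - 244880) = -332299*(-254342) = 84517592258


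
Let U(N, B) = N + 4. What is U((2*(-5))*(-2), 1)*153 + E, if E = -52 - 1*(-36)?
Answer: 3656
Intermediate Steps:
E = -16 (E = -52 + 36 = -16)
U(N, B) = 4 + N
U((2*(-5))*(-2), 1)*153 + E = (4 + (2*(-5))*(-2))*153 - 16 = (4 - 10*(-2))*153 - 16 = (4 + 20)*153 - 16 = 24*153 - 16 = 3672 - 16 = 3656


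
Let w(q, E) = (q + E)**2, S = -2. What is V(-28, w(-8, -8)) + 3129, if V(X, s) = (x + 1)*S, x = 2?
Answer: 3123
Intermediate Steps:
w(q, E) = (E + q)**2
V(X, s) = -6 (V(X, s) = (2 + 1)*(-2) = 3*(-2) = -6)
V(-28, w(-8, -8)) + 3129 = -6 + 3129 = 3123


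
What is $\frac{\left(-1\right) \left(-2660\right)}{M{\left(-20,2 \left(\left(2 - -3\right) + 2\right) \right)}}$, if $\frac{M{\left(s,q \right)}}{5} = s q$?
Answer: $- \frac{19}{10} \approx -1.9$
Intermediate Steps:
$M{\left(s,q \right)} = 5 q s$ ($M{\left(s,q \right)} = 5 s q = 5 q s$)
$\frac{\left(-1\right) \left(-2660\right)}{M{\left(-20,2 \left(\left(2 - -3\right) + 2\right) \right)}} = \frac{\left(-1\right) \left(-2660\right)}{5 \cdot 2 \left(\left(2 - -3\right) + 2\right) \left(-20\right)} = \frac{2660}{5 \cdot 2 \left(\left(2 + 3\right) + 2\right) \left(-20\right)} = \frac{2660}{5 \cdot 2 \left(5 + 2\right) \left(-20\right)} = \frac{2660}{5 \cdot 2 \cdot 7 \left(-20\right)} = \frac{2660}{5 \cdot 14 \left(-20\right)} = \frac{2660}{-1400} = 2660 \left(- \frac{1}{1400}\right) = - \frac{19}{10}$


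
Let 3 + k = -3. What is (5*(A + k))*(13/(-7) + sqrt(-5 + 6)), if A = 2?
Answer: 120/7 ≈ 17.143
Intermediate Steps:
k = -6 (k = -3 - 3 = -6)
(5*(A + k))*(13/(-7) + sqrt(-5 + 6)) = (5*(2 - 6))*(13/(-7) + sqrt(-5 + 6)) = (5*(-4))*(13*(-1/7) + sqrt(1)) = -20*(-13/7 + 1) = -20*(-6/7) = 120/7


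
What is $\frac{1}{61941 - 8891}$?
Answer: $\frac{1}{53050} \approx 1.885 \cdot 10^{-5}$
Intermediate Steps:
$\frac{1}{61941 - 8891} = \frac{1}{53050}$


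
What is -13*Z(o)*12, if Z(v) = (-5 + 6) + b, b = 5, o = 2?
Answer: -936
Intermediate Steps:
Z(v) = 6 (Z(v) = (-5 + 6) + 5 = 1 + 5 = 6)
-13*Z(o)*12 = -13*6*12 = -78*12 = -936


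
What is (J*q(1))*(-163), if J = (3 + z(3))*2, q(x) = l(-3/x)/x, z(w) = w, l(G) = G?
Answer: 5868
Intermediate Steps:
q(x) = -3/x² (q(x) = (-3/x)/x = -3/x²)
J = 12 (J = (3 + 3)*2 = 6*2 = 12)
(J*q(1))*(-163) = (12*(-3/1²))*(-163) = (12*(-3*1))*(-163) = (12*(-3))*(-163) = -36*(-163) = 5868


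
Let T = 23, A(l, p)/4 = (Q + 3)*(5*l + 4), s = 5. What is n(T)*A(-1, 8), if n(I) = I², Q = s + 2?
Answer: -21160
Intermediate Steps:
Q = 7 (Q = 5 + 2 = 7)
A(l, p) = 160 + 200*l (A(l, p) = 4*((7 + 3)*(5*l + 4)) = 4*(10*(4 + 5*l)) = 4*(40 + 50*l) = 160 + 200*l)
n(T)*A(-1, 8) = 23²*(160 + 200*(-1)) = 529*(160 - 200) = 529*(-40) = -21160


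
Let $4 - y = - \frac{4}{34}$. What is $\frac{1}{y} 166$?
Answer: $\frac{1411}{35} \approx 40.314$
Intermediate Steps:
$y = \frac{70}{17}$ ($y = 4 - - \frac{4}{34} = 4 - \left(-4\right) \frac{1}{34} = 4 - - \frac{2}{17} = 4 + \frac{2}{17} = \frac{70}{17} \approx 4.1176$)
$\frac{1}{y} 166 = \frac{1}{\frac{70}{17}} \cdot 166 = \frac{17}{70} \cdot 166 = \frac{1411}{35}$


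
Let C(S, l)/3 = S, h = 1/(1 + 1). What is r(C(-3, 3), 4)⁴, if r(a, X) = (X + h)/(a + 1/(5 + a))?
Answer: 104976/1874161 ≈ 0.056012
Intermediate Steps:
h = ½ (h = 1/2 = ½ ≈ 0.50000)
C(S, l) = 3*S
r(a, X) = (½ + X)/(a + 1/(5 + a)) (r(a, X) = (X + ½)/(a + 1/(5 + a)) = (½ + X)/(a + 1/(5 + a)))
r(C(-3, 3), 4)⁴ = ((5 + 3*(-3) + 10*4 + 2*4*(3*(-3)))/(2*(1 + (3*(-3))² + 5*(3*(-3)))))⁴ = ((5 - 9 + 40 + 2*4*(-9))/(2*(1 + (-9)² + 5*(-9))))⁴ = ((5 - 9 + 40 - 72)/(2*(1 + 81 - 45)))⁴ = ((½)*(-36)/37)⁴ = ((½)*(1/37)*(-36))⁴ = (-18/37)⁴ = 104976/1874161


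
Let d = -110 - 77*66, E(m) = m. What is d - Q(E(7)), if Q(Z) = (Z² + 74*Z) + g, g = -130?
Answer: -5629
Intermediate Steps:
Q(Z) = -130 + Z² + 74*Z (Q(Z) = (Z² + 74*Z) - 130 = -130 + Z² + 74*Z)
d = -5192 (d = -110 - 5082 = -5192)
d - Q(E(7)) = -5192 - (-130 + 7² + 74*7) = -5192 - (-130 + 49 + 518) = -5192 - 1*437 = -5192 - 437 = -5629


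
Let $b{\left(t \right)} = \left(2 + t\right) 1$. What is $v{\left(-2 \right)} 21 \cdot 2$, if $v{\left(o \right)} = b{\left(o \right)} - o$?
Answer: $84$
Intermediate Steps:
$b{\left(t \right)} = 2 + t$
$v{\left(o \right)} = 2$ ($v{\left(o \right)} = \left(2 + o\right) - o = 2$)
$v{\left(-2 \right)} 21 \cdot 2 = 2 \cdot 21 \cdot 2 = 42 \cdot 2 = 84$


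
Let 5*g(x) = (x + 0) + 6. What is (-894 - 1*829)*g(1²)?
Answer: -12061/5 ≈ -2412.2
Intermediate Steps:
g(x) = 6/5 + x/5 (g(x) = ((x + 0) + 6)/5 = (x + 6)/5 = (6 + x)/5 = 6/5 + x/5)
(-894 - 1*829)*g(1²) = (-894 - 1*829)*(6/5 + (⅕)*1²) = (-894 - 829)*(6/5 + (⅕)*1) = -1723*(6/5 + ⅕) = -1723*7/5 = -12061/5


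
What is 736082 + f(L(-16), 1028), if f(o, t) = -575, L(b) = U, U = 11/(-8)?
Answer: 735507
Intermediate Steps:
U = -11/8 (U = 11*(-1/8) = -11/8 ≈ -1.3750)
L(b) = -11/8
736082 + f(L(-16), 1028) = 736082 - 575 = 735507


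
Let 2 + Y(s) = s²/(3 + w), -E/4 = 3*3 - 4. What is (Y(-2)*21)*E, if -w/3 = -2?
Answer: 1960/3 ≈ 653.33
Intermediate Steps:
w = 6 (w = -3*(-2) = 6)
E = -20 (E = -4*(3*3 - 4) = -4*(9 - 4) = -4*5 = -20)
Y(s) = -2 + s²/9 (Y(s) = -2 + s²/(3 + 6) = -2 + s²/9)
(Y(-2)*21)*E = ((-2 + (⅑)*(-2)²)*21)*(-20) = ((-2 + (⅑)*4)*21)*(-20) = ((-2 + 4/9)*21)*(-20) = -14/9*21*(-20) = -98/3*(-20) = 1960/3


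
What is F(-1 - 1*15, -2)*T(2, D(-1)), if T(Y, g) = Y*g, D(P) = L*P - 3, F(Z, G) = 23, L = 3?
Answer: -276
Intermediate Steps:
D(P) = -3 + 3*P (D(P) = 3*P - 3 = -3 + 3*P)
F(-1 - 1*15, -2)*T(2, D(-1)) = 23*(2*(-3 + 3*(-1))) = 23*(2*(-3 - 3)) = 23*(2*(-6)) = 23*(-12) = -276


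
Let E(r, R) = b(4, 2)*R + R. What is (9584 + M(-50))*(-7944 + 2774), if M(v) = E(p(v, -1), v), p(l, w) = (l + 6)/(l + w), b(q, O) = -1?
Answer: -49549280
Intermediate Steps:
p(l, w) = (6 + l)/(l + w)
E(r, R) = 0 (E(r, R) = -R + R = 0)
M(v) = 0
(9584 + M(-50))*(-7944 + 2774) = (9584 + 0)*(-7944 + 2774) = 9584*(-5170) = -49549280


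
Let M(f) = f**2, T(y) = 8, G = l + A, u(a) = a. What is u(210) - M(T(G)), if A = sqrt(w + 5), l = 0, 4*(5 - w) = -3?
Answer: 146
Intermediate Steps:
w = 23/4 (w = 5 - 1/4*(-3) = 5 + 3/4 = 23/4 ≈ 5.7500)
A = sqrt(43)/2 (A = sqrt(23/4 + 5) = sqrt(43/4) = sqrt(43)/2 ≈ 3.2787)
G = sqrt(43)/2 (G = 0 + sqrt(43)/2 = sqrt(43)/2 ≈ 3.2787)
u(210) - M(T(G)) = 210 - 1*8**2 = 210 - 1*64 = 210 - 64 = 146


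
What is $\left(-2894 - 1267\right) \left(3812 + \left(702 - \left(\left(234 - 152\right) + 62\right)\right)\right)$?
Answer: $-18183570$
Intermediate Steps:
$\left(-2894 - 1267\right) \left(3812 + \left(702 - \left(\left(234 - 152\right) + 62\right)\right)\right) = - 4161 \left(3812 + \left(702 - \left(82 + 62\right)\right)\right) = - 4161 \left(3812 + \left(702 - 144\right)\right) = - 4161 \left(3812 + 558\right) = \left(-4161\right) 4370 = -18183570$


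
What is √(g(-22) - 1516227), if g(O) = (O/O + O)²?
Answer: I*√1515786 ≈ 1231.2*I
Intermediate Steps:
g(O) = (1 + O)²
√(g(-22) - 1516227) = √((1 - 22)² - 1516227) = √((-21)² - 1516227) = √(441 - 1516227) = √(-1515786) = I*√1515786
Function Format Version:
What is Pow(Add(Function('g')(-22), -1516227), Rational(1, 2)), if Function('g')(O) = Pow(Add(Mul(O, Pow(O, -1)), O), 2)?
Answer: Mul(I, Pow(1515786, Rational(1, 2))) ≈ Mul(1231.2, I)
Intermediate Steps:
Function('g')(O) = Pow(Add(1, O), 2)
Pow(Add(Function('g')(-22), -1516227), Rational(1, 2)) = Pow(Add(Pow(Add(1, -22), 2), -1516227), Rational(1, 2)) = Pow(Add(Pow(-21, 2), -1516227), Rational(1, 2)) = Pow(Add(441, -1516227), Rational(1, 2)) = Pow(-1515786, Rational(1, 2)) = Mul(I, Pow(1515786, Rational(1, 2)))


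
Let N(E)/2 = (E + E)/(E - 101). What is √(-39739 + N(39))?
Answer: I*√38191597/31 ≈ 199.35*I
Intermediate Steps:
N(E) = 4*E/(-101 + E) (N(E) = 2*((E + E)/(E - 101)) = 2*((2*E)/(-101 + E)) = 2*(2*E/(-101 + E)) = 4*E/(-101 + E))
√(-39739 + N(39)) = √(-39739 + 4*39/(-101 + 39)) = √(-39739 + 4*39/(-62)) = √(-39739 + 4*39*(-1/62)) = √(-39739 - 78/31) = √(-1231987/31) = I*√38191597/31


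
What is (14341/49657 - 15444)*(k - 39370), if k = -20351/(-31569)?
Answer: 953128111087334693/1567621833 ≈ 6.0801e+8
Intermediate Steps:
k = 20351/31569 (k = -20351*(-1/31569) = 20351/31569 ≈ 0.64465)
(14341/49657 - 15444)*(k - 39370) = (14341/49657 - 15444)*(20351/31569 - 39370) = (14341*(1/49657) - 15444)*(-1242851179/31569) = (14341/49657 - 15444)*(-1242851179/31569) = -766888367/49657*(-1242851179/31569) = 953128111087334693/1567621833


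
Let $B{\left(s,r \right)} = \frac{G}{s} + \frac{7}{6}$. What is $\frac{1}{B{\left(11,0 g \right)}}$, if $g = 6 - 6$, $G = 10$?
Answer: $\frac{66}{137} \approx 0.48175$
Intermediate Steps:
$g = 0$ ($g = 6 - 6 = 0$)
$B{\left(s,r \right)} = \frac{7}{6} + \frac{10}{s}$ ($B{\left(s,r \right)} = \frac{10}{s} + \frac{7}{6} = \frac{7}{6} + \frac{10}{s}$)
$\frac{1}{B{\left(11,0 g \right)}} = \frac{1}{\frac{7}{6} + \frac{10}{11}} = \frac{1}{\frac{137}{66}} = \frac{66}{137}$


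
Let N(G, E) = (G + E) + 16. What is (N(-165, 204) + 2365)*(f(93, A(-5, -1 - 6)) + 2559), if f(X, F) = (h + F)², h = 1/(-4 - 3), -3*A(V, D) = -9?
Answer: 304414220/49 ≈ 6.2125e+6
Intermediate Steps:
A(V, D) = 3 (A(V, D) = -⅓*(-9) = 3)
h = -⅐ (h = 1/(-7) = -⅐ ≈ -0.14286)
N(G, E) = 16 + E + G (N(G, E) = (E + G) + 16 = 16 + E + G)
f(X, F) = (-⅐ + F)²
(N(-165, 204) + 2365)*(f(93, A(-5, -1 - 6)) + 2559) = ((16 + 204 - 165) + 2365)*((-1 + 7*3)²/49 + 2559) = (55 + 2365)*((-1 + 21)²/49 + 2559) = 2420*((1/49)*20² + 2559) = 2420*((1/49)*400 + 2559) = 2420*(400/49 + 2559) = 2420*(125791/49) = 304414220/49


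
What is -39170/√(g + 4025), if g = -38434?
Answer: 39170*I*√34409/34409 ≈ 211.16*I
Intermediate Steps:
-39170/√(g + 4025) = -39170/√(-38434 + 4025) = -39170*(-I*√34409/34409) = -(-39170)*I*√34409/34409 = 39170*I*√34409/34409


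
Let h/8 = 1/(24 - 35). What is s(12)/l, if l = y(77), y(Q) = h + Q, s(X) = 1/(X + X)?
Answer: 11/20136 ≈ 0.00054628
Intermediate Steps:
s(X) = 1/(2*X)
h = -8/11 (h = 8/(24 - 35) = 8/(-11) = 8*(-1/11) = -8/11 ≈ -0.72727)
y(Q) = -8/11 + Q
l = 839/11 (l = -8/11 + 77 = 839/11 ≈ 76.273)
s(12)/l = ((½)/12)/(839/11) = ((½)*(1/12))*(11/839) = (1/24)*(11/839) = 11/20136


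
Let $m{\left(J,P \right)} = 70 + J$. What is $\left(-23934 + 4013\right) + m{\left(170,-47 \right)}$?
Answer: $-19681$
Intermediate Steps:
$\left(-23934 + 4013\right) + m{\left(170,-47 \right)} = \left(-23934 + 4013\right) + \left(70 + 170\right) = -19921 + 240 = -19681$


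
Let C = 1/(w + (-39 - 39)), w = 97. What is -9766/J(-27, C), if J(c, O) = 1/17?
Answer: -166022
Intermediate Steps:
C = 1/19 (C = 1/(97 + (-39 - 39)) = 1/(97 - 78) = 1/19 ≈ 0.052632)
J(c, O) = 1/17
-9766/J(-27, C) = -9766/1/17 = -9766*17 = -166022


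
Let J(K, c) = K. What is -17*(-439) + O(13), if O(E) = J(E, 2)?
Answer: 7476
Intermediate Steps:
O(E) = E
-17*(-439) + O(13) = -17*(-439) + 13 = 7463 + 13 = 7476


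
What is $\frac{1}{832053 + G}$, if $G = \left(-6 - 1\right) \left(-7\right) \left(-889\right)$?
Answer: $\frac{1}{788492} \approx 1.2682 \cdot 10^{-6}$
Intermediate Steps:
$G = -43561$ ($G = \left(-7\right) \left(-7\right) \left(-889\right) = 49 \left(-889\right) = -43561$)
$\frac{1}{832053 + G} = \frac{1}{832053 - 43561} = \frac{1}{788492}$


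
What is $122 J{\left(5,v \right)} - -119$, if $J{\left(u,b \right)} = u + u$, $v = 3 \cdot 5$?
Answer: $1339$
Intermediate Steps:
$v = 15$
$J{\left(u,b \right)} = 2 u$
$122 J{\left(5,v \right)} - -119 = 122 \cdot 2 \cdot 5 - -119 = 122 \cdot 10 + 119 = 1220 + 119 = 1339$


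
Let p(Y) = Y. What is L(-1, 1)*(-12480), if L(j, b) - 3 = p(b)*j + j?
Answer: -12480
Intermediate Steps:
L(j, b) = 3 + j + b*j (L(j, b) = 3 + (b*j + j) = 3 + (j + b*j) = 3 + j + b*j)
L(-1, 1)*(-12480) = (3 - 1 + 1*(-1))*(-12480) = (3 - 1 - 1)*(-12480) = 1*(-12480) = -12480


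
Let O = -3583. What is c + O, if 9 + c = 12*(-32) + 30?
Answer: -3946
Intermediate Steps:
c = -363 (c = -9 + (12*(-32) + 30) = -9 + (-384 + 30) = -9 - 354 = -363)
c + O = -363 - 3583 = -3946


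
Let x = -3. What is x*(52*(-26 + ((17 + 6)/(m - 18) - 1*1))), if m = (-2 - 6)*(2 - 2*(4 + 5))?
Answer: 229866/55 ≈ 4179.4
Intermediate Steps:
m = 128 (m = -8*(2 - 2*9) = -8*(2 - 18) = -8*(-16) = 128)
x*(52*(-26 + ((17 + 6)/(m - 18) - 1*1))) = -156*(-26 + ((17 + 6)/(128 - 18) - 1*1)) = -156*(-26 + (23/110 - 1)) = -156*(-26 - 87/110) = -156*(-2947)/110 = -3*(-76622/55) = 229866/55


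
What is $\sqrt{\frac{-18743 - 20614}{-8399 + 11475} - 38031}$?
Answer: $\frac{i \sqrt{89990466297}}{1538} \approx 195.05 i$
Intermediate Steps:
$\sqrt{\frac{-18743 - 20614}{-8399 + 11475} - 38031} = \sqrt{- \frac{39357}{3076} - 38031} = \sqrt{- \frac{117022713}{3076}} = \frac{i \sqrt{89990466297}}{1538}$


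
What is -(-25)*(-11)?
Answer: -275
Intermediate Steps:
-(-25)*(-11) = -1*275 = -275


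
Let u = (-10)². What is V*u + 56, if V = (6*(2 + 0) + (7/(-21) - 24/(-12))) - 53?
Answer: -11632/3 ≈ -3877.3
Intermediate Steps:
V = -118/3 (V = (6*2 + (7*(-1/21) - 24*(-1/12))) - 53 = (12 + (-⅓ + 2)) - 53 = (12 + 5/3) - 53 = 41/3 - 53 = -118/3 ≈ -39.333)
u = 100
V*u + 56 = -118/3*100 + 56 = -11800/3 + 56 = -11632/3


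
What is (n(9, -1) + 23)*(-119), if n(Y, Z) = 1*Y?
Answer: -3808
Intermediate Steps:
n(Y, Z) = Y
(n(9, -1) + 23)*(-119) = (9 + 23)*(-119) = 32*(-119) = -3808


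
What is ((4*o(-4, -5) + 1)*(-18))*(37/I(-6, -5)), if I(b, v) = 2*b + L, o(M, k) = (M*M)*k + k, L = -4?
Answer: -112887/8 ≈ -14111.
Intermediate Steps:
o(M, k) = k + k*M² (o(M, k) = M²*k + k = k*M² + k = k + k*M²)
I(b, v) = -4 + 2*b (I(b, v) = 2*b - 4 = -4 + 2*b)
((4*o(-4, -5) + 1)*(-18))*(37/I(-6, -5)) = ((4*(-5*(1 + (-4)²)) + 1)*(-18))*(37/(-4 + 2*(-6))) = ((4*(-5*(1 + 16)) + 1)*(-18))*(37/(-4 - 12)) = ((4*(-5*17) + 1)*(-18))*(37/(-16)) = ((4*(-85) + 1)*(-18))*(37*(-1/16)) = ((-340 + 1)*(-18))*(-37/16) = -339*(-18)*(-37/16) = 6102*(-37/16) = -112887/8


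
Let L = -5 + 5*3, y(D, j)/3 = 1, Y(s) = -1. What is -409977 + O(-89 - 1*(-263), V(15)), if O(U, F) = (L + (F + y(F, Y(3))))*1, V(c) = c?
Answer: -409949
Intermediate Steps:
y(D, j) = 3 (y(D, j) = 3*1 = 3)
L = 10 (L = -5 + 15 = 10)
O(U, F) = 13 + F (O(U, F) = (10 + (F + 3))*1 = (10 + (3 + F))*1 = (13 + F)*1 = 13 + F)
-409977 + O(-89 - 1*(-263), V(15)) = -409977 + (13 + 15) = -409977 + 28 = -409949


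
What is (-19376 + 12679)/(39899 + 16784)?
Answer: -6697/56683 ≈ -0.11815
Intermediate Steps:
(-19376 + 12679)/(39899 + 16784) = -6697/56683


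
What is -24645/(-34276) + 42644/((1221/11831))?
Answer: 1572090682619/3804636 ≈ 4.1320e+5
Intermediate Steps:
-24645/(-34276) + 42644/((1221/11831)) = -24645*(-1/34276) + 42644/((1221*(1/11831))) = 24645/34276 + 42644/(1221/11831) = 24645/34276 + 42644*(11831/1221) = 24645/34276 + 504521164/1221 = 1572090682619/3804636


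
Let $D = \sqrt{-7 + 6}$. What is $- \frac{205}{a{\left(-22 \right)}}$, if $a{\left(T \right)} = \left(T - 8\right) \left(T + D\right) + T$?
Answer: $- \frac{65395}{203972} - \frac{3075 i}{203972} \approx -0.32061 - 0.015076 i$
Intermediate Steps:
$D = i$ ($D = \sqrt{-1} = i \approx 1.0 i$)
$a{\left(T \right)} = T + \left(-8 + T\right) \left(i + T\right)$ ($a{\left(T \right)} = \left(T - 8\right) \left(T + i\right) + T = \left(-8 + T\right) \left(i + T\right) + T = T + \left(-8 + T\right) \left(i + T\right)$)
$- \frac{205}{a{\left(-22 \right)}} = - \frac{205}{\left(-22\right)^{2} - 8 i - 22 \left(-7 + i\right)} = - \frac{205}{484 - 8 i + \left(154 - 22 i\right)} = - \frac{205}{638 - 30 i} = - 205 \frac{638 + 30 i}{407944} = - \frac{205 \left(638 + 30 i\right)}{407944}$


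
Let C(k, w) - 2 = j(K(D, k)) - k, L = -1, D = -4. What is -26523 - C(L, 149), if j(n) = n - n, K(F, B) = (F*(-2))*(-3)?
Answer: -26526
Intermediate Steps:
K(F, B) = 6*F (K(F, B) = -2*F*(-3) = 6*F)
j(n) = 0
C(k, w) = 2 - k (C(k, w) = 2 + (0 - k) = 2 - k)
-26523 - C(L, 149) = -26523 - (2 - 1*(-1)) = -26523 - (2 + 1) = -26523 - 1*3 = -26523 - 3 = -26526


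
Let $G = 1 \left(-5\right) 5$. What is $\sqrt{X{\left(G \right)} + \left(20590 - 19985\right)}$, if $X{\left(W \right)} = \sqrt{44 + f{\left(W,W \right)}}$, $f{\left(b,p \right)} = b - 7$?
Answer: $\sqrt{605 + 2 \sqrt{3}} \approx 24.667$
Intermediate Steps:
$f{\left(b,p \right)} = -7 + b$
$G = -25$ ($G = \left(-5\right) 5 = -25$)
$X{\left(W \right)} = \sqrt{37 + W}$ ($X{\left(W \right)} = \sqrt{44 + \left(-7 + W\right)} = \sqrt{37 + W}$)
$\sqrt{X{\left(G \right)} + \left(20590 - 19985\right)} = \sqrt{\sqrt{37 - 25} + \left(20590 - 19985\right)} = \sqrt{\sqrt{12} + 605} = \sqrt{2 \sqrt{3} + 605} = \sqrt{605 + 2 \sqrt{3}}$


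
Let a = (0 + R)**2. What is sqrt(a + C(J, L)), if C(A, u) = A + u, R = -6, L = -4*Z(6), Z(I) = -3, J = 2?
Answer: 5*sqrt(2) ≈ 7.0711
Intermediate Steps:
L = 12 (L = -4*(-3) = 12)
a = 36 (a = (0 - 6)**2 = (-6)**2 = 36)
sqrt(a + C(J, L)) = sqrt(36 + (2 + 12)) = sqrt(36 + 14) = sqrt(50) = 5*sqrt(2)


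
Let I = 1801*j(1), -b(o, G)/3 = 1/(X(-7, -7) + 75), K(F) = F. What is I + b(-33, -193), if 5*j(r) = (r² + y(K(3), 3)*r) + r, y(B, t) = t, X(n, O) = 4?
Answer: 142276/79 ≈ 1801.0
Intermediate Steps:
j(r) = r²/5 + 4*r/5 (j(r) = ((r² + 3*r) + r)/5 = (r² + 4*r)/5 = r²/5 + 4*r/5)
b(o, G) = -3/79 (b(o, G) = -3/(4 + 75) = -3/79)
I = 1801 (I = 1801*((⅕)*1*(4 + 1)) = 1801*((⅕)*1*5) = 1801*1 = 1801)
I + b(-33, -193) = 1801 - 3/79 = 142276/79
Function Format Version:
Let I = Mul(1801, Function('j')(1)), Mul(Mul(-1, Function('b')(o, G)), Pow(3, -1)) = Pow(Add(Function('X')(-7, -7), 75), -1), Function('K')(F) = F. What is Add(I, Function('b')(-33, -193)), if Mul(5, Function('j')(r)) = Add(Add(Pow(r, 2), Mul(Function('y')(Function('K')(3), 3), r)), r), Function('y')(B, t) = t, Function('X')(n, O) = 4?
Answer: Rational(142276, 79) ≈ 1801.0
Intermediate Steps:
Function('j')(r) = Add(Mul(Rational(1, 5), Pow(r, 2)), Mul(Rational(4, 5), r)) (Function('j')(r) = Mul(Rational(1, 5), Add(Add(Pow(r, 2), Mul(3, r)), r)) = Mul(Rational(1, 5), Add(Pow(r, 2), Mul(4, r))) = Add(Mul(Rational(1, 5), Pow(r, 2)), Mul(Rational(4, 5), r)))
Function('b')(o, G) = Rational(-3, 79) (Function('b')(o, G) = Mul(-3, Pow(Add(4, 75), -1)) = Mul(-3, Pow(79, -1)) = Mul(-3, Rational(1, 79)) = Rational(-3, 79))
I = 1801 (I = Mul(1801, Mul(Rational(1, 5), 1, Add(4, 1))) = Mul(1801, Mul(Rational(1, 5), 1, 5)) = Mul(1801, 1) = 1801)
Add(I, Function('b')(-33, -193)) = Add(1801, Rational(-3, 79)) = Rational(142276, 79)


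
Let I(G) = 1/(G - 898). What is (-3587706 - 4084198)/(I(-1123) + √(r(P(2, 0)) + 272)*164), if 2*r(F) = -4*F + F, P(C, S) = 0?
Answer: -15504917984/29880594036991 - 20556048145155584*√17/29880594036991 ≈ -2836.4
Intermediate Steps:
I(G) = 1/(-898 + G)
r(F) = -3*F/2 (r(F) = (-4*F + F)/2 = (-3*F)/2 = -3*F/2)
(-3587706 - 4084198)/(I(-1123) + √(r(P(2, 0)) + 272)*164) = (-3587706 - 4084198)/(1/(-898 - 1123) + √(-3/2*0 + 272)*164) = -7671904/(1/(-2021) + √(0 + 272)*164) = -7671904/(-1/2021 + √272*164) = -7671904/(-1/2021 + (4*√17)*164) = -7671904/(-1/2021 + 656*√17)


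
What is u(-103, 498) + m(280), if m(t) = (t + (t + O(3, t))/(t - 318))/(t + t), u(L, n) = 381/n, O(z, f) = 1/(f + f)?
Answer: 1238249517/989094400 ≈ 1.2519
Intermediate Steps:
O(z, f) = 1/(2*f)
m(t) = (t + (t + 1/(2*t))/(-318 + t))/(2*t) (m(t) = (t + (t + 1/(2*t))/(t - 318))/(t + t) = (t + (t + 1/(2*t))/(-318 + t))/((2*t)) = (t + (t + 1/(2*t))/(-318 + t))*(1/(2*t)) = (t + (t + 1/(2*t))/(-318 + t))/(2*t))
u(-103, 498) + m(280) = 381/498 + (¼)*(1 + 2*280²*(-317 + 280))/(280²*(-318 + 280)) = 381*(1/498) + (¼)*(1/78400)*(1 + 2*78400*(-37))/(-38) = 127/166 + (¼)*(1/78400)*(-1/38)*(1 - 5801600) = 127/166 + (¼)*(1/78400)*(-1/38)*(-5801599) = 127/166 + 5801599/11916800 = 1238249517/989094400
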